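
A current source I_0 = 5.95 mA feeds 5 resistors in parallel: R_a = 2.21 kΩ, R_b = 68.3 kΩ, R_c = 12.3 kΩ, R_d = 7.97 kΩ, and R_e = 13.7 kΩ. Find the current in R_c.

Total conductance ΣG = 1/2.21 + 1/68.3 + 1/12.3 + 1/7.97 + 1/13.7 = 0.7469 (units of 1/kΩ).
R_c takes the fraction G_k/ΣG = 0.08130/0.7469 = 0.1089, so I = 5.95 × 0.1089 = 0.6477 mA.

I ≈ 0.648 mA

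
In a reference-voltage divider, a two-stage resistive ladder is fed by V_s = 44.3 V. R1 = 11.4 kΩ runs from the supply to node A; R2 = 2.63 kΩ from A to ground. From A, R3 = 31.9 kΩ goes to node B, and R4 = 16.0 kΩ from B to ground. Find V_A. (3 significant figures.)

V_A ≈ 7.95 V

Node A sees R2 in parallel with the series input of stage 2, R3 + R4 = 47.90 kΩ.
Effective lower resistance at A: R2 ‖ 47.90 = 2.493 kΩ.
First divider: V_A = V_s · 2.493/(11.4 + 2.493) = 7.950 V.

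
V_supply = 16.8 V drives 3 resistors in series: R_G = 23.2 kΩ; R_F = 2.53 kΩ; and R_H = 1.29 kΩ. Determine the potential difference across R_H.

V ≈ 0.802 V

ΣR = 23.2 + 2.53 + 1.29 = 27.02 kΩ.
V = V_supply · R/ΣR = 16.8 × 0.04774 = 0.8021 V.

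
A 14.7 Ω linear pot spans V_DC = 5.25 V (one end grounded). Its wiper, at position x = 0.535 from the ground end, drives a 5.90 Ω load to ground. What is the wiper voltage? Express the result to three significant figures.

Lower segment x·R_p = 7.865 Ω; upper segment (1−x)·R_p = 6.835 Ω.
(x·R_p) ‖ R_L = 3.371 Ω.
Then V_out = V_DC · 3.371/(6.835 + 3.371) = 1.734 V.

V_out ≈ 1.73 V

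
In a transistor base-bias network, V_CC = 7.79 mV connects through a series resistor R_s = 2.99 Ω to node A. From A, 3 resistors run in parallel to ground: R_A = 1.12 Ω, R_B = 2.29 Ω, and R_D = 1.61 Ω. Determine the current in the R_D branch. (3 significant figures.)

Combine the parallel branches: R_p = (1/1.12 + 1/2.29 + 1/1.61)⁻¹ = 0.5126 Ω.
V_A by voltage divider: V_A = 7.79 × 0.5126/(2.99 + 0.5126) = 1.140 mV.
Branch current I = V_A/R_D = 1.140/1.61 = 0.7082 mA.

I ≈ 0.708 mA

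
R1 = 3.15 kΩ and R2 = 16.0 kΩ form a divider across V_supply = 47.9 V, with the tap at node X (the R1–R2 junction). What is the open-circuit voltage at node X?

V_th ≈ 40.0 V

V_th is the unloaded tap voltage: V_supply · R2/(R1+R2) = 47.9 × 0.8355 = 40.02 V.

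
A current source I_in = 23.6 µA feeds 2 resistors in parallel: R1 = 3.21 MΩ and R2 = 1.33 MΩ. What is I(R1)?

I ≈ 6.91 µA

Two-branch current divider: I_k = I_in · R_other/(R_1 + R_2).
So I = 23.6 × 1.33/4.540 = 6.914 µA.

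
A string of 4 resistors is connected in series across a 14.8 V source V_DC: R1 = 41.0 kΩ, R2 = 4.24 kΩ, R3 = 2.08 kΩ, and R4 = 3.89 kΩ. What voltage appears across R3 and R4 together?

V ≈ 1.73 V

ΣR = 41.0 + 4.24 + 2.08 + 3.89 = 51.21 kΩ.
R_{R3..R4} = 2.08 + 3.89 = 5.970 kΩ.
V = V_DC · R/ΣR = 14.8 × 0.1166 = 1.725 V.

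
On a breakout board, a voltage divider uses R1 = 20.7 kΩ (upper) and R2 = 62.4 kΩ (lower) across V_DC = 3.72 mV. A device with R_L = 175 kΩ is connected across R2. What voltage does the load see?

R2 ‖ R_L = (62.4 × 175)/(62.4 + 175) = 46.00 kΩ.
Now apply the divider: V_out = 3.72 × 0.6896 = 2.565 mV.

V_out ≈ 2.57 mV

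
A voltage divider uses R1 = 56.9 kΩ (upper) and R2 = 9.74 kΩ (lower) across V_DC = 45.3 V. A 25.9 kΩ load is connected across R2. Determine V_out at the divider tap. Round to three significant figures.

The load sits in parallel with R2, giving an effective lower resistance R2' = R2·R_L/(R2+R_L) = 7.078 kΩ.
Then V_out = V_DC · R2'/(R1 + R2') = 45.3 × 7.078/63.98 = 5.012 V.

V_out ≈ 5.01 V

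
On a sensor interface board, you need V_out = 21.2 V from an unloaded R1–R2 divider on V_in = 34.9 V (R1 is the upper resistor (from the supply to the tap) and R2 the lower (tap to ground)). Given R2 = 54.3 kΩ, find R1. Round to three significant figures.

R1 ≈ 35.1 kΩ

V_out/V_in = R2/(R1+R2) = 0.6074.
So R1 = R2 · (V_in/V_out − 1) = 54.3 × (34.9/21.2 − 1) = 54.3 × 0.6462 = 35.09 kΩ.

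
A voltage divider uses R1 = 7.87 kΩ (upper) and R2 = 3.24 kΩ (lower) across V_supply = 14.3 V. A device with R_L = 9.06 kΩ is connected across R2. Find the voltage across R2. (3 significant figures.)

The load sits in parallel with R2, giving an effective lower resistance R2' = R2·R_L/(R2+R_L) = 2.387 kΩ.
Then V_out = V_supply · R2'/(R1 + R2') = 14.3 × 2.387/10.26 = 3.327 V.

V_out ≈ 3.33 V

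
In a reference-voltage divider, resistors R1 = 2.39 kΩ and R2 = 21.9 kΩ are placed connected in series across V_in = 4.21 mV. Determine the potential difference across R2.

Total series resistance ΣR = 2.39 + 21.9 = 24.29 kΩ.
Voltage divider: V = V_in · (21.90 / 24.29) = 4.21 × 0.9016 = 3.796 mV.

V ≈ 3.80 mV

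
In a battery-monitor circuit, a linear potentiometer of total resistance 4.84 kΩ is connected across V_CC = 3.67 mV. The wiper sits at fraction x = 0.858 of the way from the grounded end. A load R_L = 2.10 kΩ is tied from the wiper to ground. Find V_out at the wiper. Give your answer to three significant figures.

The pot divides into 0.6873 kΩ above the wiper and 4.153 kΩ below.
(x·R_p) ‖ R_L = 1.395 kΩ.
Then V_out = V_CC · 1.395/(0.6873 + 1.395) = 2.459 mV.

V_out ≈ 2.46 mV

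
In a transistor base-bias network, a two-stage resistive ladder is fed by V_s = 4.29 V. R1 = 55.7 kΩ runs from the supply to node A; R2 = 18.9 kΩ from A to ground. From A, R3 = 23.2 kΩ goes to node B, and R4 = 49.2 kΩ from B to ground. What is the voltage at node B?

V_B ≈ 0.618 V

Looking into the second stage from A: R3 + R4 = 72.40 kΩ appears in parallel with R2.
Effective lower resistance at A: R2 ‖ 72.40 = 14.99 kΩ.
So V_A = 4.29 × 0.2120 = 0.9096 V.
V_B = V_A × 0.6796 = 0.6181 V.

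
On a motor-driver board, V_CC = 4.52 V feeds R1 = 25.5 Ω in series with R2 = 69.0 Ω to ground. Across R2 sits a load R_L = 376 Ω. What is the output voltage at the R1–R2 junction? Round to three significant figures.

First combine the lower leg with the load: R2 ‖ R_L = 58.30 Ω.
Now apply the divider: V_out = 4.52 × 0.6957 = 3.145 V.
(Unloaded it would be 3.30 V; the load pulls it down.)

V_out ≈ 3.14 V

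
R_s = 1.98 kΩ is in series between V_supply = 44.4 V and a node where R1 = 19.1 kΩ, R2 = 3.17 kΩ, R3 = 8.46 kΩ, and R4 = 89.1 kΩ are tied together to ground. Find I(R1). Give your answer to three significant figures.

I ≈ 1.17 mA

Equivalent of the parallel group: R_p = 2.011 kΩ.
V_A by voltage divider: V_A = 44.4 × 2.011/(1.98 + 2.011) = 22.37 V.
Branch current I = V_A/R1 = 22.37/19.1 = 1.171 mA.
(Check via current divider: I_total = 11.12 mA; share G_k/ΣG = 0.1053 → same result.)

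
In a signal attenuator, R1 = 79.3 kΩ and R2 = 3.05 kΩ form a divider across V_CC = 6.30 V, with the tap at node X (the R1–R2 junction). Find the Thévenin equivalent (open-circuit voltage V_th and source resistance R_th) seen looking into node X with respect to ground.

With X open, the divider is unloaded: V_th = 6.30 × 3.05/82.35 = 0.2333 V.
With V_CC suppressed (replaced by a short), R_th = R1 ‖ R2 = (79.30 × 3.05)/(79.30 + 3.05) = 2.937 kΩ.

V_th ≈ 0.233 V, R_th ≈ 2.94 kΩ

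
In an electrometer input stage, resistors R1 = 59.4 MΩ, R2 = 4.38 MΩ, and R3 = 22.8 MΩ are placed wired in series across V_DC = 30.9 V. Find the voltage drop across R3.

V ≈ 8.14 V

ΣR = 59.4 + 4.38 + 22.8 = 86.58 MΩ.
V = V_DC · R/ΣR = 30.9 × 0.2633 = 8.137 V.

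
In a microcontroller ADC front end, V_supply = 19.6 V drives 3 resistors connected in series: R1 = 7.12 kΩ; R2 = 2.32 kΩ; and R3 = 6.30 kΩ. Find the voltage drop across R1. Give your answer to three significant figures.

V ≈ 8.87 V

Series total: ΣR = 7.12 + 2.32 + 6.30 = 15.74 kΩ.
Voltage divider: V = V_supply · (7.120 / 15.74) = 19.6 × 0.4524 = 8.866 V.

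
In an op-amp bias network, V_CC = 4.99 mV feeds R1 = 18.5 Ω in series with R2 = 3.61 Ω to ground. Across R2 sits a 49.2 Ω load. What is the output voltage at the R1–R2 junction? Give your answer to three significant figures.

First combine the lower leg with the load: R2 ‖ R_L = 3.363 Ω.
Now apply the divider: V_out = 4.99 × 0.1538 = 0.7676 mV.
(Unloaded it would be 0.815 mV; the load pulls it down.)

V_out ≈ 0.768 mV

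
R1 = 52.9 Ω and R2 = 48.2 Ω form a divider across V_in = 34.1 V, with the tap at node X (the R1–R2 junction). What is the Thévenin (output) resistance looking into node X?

With V_in suppressed (replaced by a short), R_th = R1 ‖ R2 = (52.90 × 48.2)/(52.90 + 48.2) = 25.22 Ω.

R_th ≈ 25.2 Ω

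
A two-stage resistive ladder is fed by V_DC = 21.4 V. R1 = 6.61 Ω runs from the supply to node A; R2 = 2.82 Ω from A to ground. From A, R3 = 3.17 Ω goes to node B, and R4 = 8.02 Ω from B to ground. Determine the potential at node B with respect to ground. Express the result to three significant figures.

Node A sees R2 in parallel with the series input of stage 2, R3 + R4 = 11.19 Ω.
R2 ‖ (R3+R4) = 2.252 Ω.
First divider: V_A = V_DC · 2.252/(6.61 + 2.252) = 5.439 V.
Stage 2 is unloaded, so V_B = V_A · R4/(R3+R4) = 5.439 × 8.02/11.19 = 3.898 V.

V_B ≈ 3.90 V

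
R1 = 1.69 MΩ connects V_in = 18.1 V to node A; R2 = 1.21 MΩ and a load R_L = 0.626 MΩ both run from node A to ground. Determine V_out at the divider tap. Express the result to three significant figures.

V_out ≈ 3.55 V

First combine the lower leg with the load: R2 ‖ R_L = 0.4126 MΩ.
Voltage divider with the loaded lower leg: V_out = 18.1 × 0.4126/(1.69 + 0.4126) = 18.1 × 0.1962 = 3.552 V.
(Unloaded it would be 7.55 V; the load pulls it down.)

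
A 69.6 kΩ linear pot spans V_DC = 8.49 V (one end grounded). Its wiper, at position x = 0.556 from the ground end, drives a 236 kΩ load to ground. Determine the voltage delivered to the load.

V_out ≈ 4.40 V

Lower segment x·R_p = 38.70 kΩ; upper segment (1−x)·R_p = 30.90 kΩ.
R_L loads the lower segment: effective lower R = 33.25 kΩ.
Loaded-divider output: V_out = 8.49 × 0.5183 = 4.400 V.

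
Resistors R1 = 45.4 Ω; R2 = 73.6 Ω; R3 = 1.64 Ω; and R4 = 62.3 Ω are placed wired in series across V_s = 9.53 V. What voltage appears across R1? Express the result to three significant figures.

V ≈ 2.37 V

Series total: ΣR = 45.4 + 73.6 + 1.64 + 62.3 = 182.9 Ω.
V = V_s · R/ΣR = 9.53 × 0.2482 = 2.365 V.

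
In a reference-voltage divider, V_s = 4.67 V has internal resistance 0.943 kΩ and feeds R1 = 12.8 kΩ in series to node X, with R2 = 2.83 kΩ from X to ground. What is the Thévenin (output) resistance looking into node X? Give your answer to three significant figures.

R_th ≈ 2.35 kΩ

R1' = 0.943 + 12.8 = 13.74 kΩ (source resistance + R1).
Zeroing V_s shorts the top of R1' to ground, so R_th = R1' ‖ R2 = 2.347 kΩ.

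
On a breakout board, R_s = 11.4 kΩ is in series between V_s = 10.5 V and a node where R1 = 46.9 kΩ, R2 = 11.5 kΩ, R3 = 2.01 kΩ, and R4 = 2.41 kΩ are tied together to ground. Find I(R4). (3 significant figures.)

Equivalent of the parallel group: R_p = 0.9797 kΩ.
V_A = 10.5 × 0.9797/12.38 = 0.8309 V.
Branch current I = V_A/R4 = 0.8309/2.41 = 0.3448 mA.
(Check via current divider: I_total = 0.8482 mA; share G_k/ΣG = 0.4065 → same result.)

I ≈ 0.345 mA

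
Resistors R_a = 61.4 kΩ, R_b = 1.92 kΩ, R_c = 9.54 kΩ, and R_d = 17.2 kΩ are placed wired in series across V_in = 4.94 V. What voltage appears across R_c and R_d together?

V ≈ 1.47 V

Total series resistance ΣR = 61.4 + 1.92 + 9.54 + 17.2 = 90.06 kΩ.
R_{R_c..R_d} = 9.54 + 17.2 = 26.74 kΩ.
Voltage divider: V = V_in · (26.74 / 90.06) = 4.94 × 0.2969 = 1.467 V.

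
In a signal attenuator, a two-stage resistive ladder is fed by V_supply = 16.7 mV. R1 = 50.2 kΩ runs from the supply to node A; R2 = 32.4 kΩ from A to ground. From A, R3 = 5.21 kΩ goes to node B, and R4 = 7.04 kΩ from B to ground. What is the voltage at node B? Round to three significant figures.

V_B ≈ 1.44 mV

Node A sees R2 in parallel with the series input of stage 2, R3 + R4 = 12.25 kΩ.
Effective lower resistance at A: R2 ‖ 12.25 = 8.889 kΩ.
First divider: V_A = V_supply · 8.889/(50.2 + 8.889) = 2.512 mV.
Stage 2 is unloaded, so V_B = V_A · R4/(R3+R4) = 2.512 × 7.04/12.25 = 1.444 mV.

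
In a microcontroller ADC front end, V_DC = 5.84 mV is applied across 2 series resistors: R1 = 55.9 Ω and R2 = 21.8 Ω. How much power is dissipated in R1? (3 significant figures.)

Series current I = V_DC/ΣR = 5.84/77.70 = 0.07516 mA.
V(R1) = I·R = 4.201 mV; P = V·I = 4.201 × 0.07516 = 0.3158 µW.

P ≈ 0.316 µW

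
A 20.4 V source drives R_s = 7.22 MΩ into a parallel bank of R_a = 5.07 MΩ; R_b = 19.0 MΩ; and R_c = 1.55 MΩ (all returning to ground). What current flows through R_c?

Parallel bank: R_p = 1/(1/5.07 + 1/19.0 + 1/1.55) = 1.117 MΩ.
V_A by voltage divider: V_A = 20.4 × 1.117/(7.22 + 1.117) = 2.734 V.
Branch current I = V_A/R_c = 2.734/1.55 = 1.764 µA.
(Equivalently: I_total = 2.447 µA, then current-divider fraction G_k/ΣG = 0.7208.)

I ≈ 1.76 µA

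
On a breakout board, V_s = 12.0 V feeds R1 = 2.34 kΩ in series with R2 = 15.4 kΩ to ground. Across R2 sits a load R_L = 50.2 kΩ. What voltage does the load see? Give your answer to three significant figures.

First combine the lower leg with the load: R2 ‖ R_L = 11.78 kΩ.
Then V_out = V_s · R2'/(R1 + R2') = 12.0 × 11.78/14.12 = 10.01 V.

V_out ≈ 10.0 V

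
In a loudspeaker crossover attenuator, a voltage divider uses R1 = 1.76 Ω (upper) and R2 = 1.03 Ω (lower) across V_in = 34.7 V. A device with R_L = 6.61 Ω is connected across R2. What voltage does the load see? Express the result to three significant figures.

R2 ‖ R_L = (1.03 × 6.61)/(1.03 + 6.61) = 0.8911 Ω.
Now apply the divider: V_out = 34.7 × 0.3361 = 11.66 V.

V_out ≈ 11.7 V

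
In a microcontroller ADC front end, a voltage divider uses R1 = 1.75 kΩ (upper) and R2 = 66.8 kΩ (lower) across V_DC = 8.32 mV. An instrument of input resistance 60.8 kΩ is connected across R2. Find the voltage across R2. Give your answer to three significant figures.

The load sits in parallel with R2, giving an effective lower resistance R2' = R2·R_L/(R2+R_L) = 31.83 kΩ.
Now apply the divider: V_out = 8.32 × 0.9479 = 7.886 mV.

V_out ≈ 7.89 mV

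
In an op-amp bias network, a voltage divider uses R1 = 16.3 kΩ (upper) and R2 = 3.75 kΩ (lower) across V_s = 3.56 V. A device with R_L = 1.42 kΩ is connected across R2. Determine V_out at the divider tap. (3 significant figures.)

V_out ≈ 0.212 V

R2 ‖ R_L = (3.75 × 1.42)/(3.75 + 1.42) = 1.030 kΩ.
Voltage divider with the loaded lower leg: V_out = 3.56 × 1.030/(16.3 + 1.030) = 3.56 × 0.05943 = 0.2116 V.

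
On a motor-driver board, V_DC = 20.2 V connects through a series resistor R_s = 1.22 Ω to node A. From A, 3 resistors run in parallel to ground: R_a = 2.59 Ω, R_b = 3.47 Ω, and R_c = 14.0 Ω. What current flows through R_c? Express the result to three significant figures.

Combine the parallel branches: R_p = (1/2.59 + 1/3.47 + 1/14.0)⁻¹ = 1.341 Ω.
V_A = 20.2 × 1.341/2.561 = 10.58 V.
Branch current I = V_A/R_c = 10.58/14.0 = 0.7555 A.
(Equivalently: I_total = 7.888 A, then current-divider fraction G_k/ΣG = 0.09579.)

I ≈ 0.756 A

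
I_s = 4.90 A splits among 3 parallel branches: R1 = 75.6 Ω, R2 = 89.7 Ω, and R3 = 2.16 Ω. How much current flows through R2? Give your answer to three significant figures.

ΣG = 1/75.6 + 1/89.7 + 1/2.16 = 0.4873.
By the current-divider rule, I = I_s · G_k/ΣG = 4.90 × 0.02288 = 0.1121 A.

I ≈ 0.112 A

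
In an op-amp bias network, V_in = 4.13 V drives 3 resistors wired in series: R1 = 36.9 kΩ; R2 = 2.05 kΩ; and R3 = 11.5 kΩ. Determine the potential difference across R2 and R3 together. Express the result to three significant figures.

Total series resistance ΣR = 36.9 + 2.05 + 11.5 = 50.45 kΩ.
R_{R2..R3} = 2.05 + 11.5 = 13.55 kΩ.
By the voltage-divider rule, V = 4.13 × 13.55/50.45 = 1.109 V.

V ≈ 1.11 V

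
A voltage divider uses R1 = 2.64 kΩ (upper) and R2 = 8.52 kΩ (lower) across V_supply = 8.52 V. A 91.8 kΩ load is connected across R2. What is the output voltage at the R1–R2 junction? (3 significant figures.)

First combine the lower leg with the load: R2 ‖ R_L = 7.796 kΩ.
Now apply the divider: V_out = 8.52 × 0.7470 = 6.365 V.

V_out ≈ 6.36 V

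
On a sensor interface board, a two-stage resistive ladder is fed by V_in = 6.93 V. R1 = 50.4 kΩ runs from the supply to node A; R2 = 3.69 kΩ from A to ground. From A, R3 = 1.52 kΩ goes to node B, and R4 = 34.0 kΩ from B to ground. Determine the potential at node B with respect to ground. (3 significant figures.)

V_B ≈ 0.413 V

The second stage (R3 + R4 = 35.52 kΩ) loads node A in parallel with R2.
R2 ‖ (R3+R4) = 3.343 kΩ.
V_A = 6.93 × 3.343/(50.4 + 3.343) = 0.4310 V.
V_B = V_A × 0.9572 = 0.4126 V.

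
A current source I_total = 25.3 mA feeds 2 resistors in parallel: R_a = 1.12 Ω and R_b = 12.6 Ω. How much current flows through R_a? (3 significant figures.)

For two parallel branches, I_k = I_total · (other R)/(sum of R).
So I = 25.3 × 12.6/13.72 = 23.23 mA.

I ≈ 23.2 mA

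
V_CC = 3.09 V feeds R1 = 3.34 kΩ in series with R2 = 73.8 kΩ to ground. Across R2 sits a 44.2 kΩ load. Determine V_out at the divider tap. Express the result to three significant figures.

V_out ≈ 2.76 V

First combine the lower leg with the load: R2 ‖ R_L = 27.64 kΩ.
Now apply the divider: V_out = 3.09 × 0.8922 = 2.757 V.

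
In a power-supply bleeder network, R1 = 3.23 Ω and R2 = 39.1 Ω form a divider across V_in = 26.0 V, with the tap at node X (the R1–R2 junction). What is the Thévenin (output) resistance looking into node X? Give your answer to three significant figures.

R_th ≈ 2.98 Ω

Zeroing V_in shorts the top of R1 to ground, so R_th = R1 ‖ R2 = 2.984 Ω.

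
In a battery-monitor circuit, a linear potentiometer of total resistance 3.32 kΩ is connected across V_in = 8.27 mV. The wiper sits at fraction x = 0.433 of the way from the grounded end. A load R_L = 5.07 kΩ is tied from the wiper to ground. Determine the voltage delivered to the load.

V_out ≈ 3.08 mV

The pot divides into 1.882 kΩ above the wiper and 1.438 kΩ below.
R_L loads the lower segment: effective lower R = 1.120 kΩ.
Then V_out = V_in · 1.120/(1.882 + 1.120) = 3.085 mV.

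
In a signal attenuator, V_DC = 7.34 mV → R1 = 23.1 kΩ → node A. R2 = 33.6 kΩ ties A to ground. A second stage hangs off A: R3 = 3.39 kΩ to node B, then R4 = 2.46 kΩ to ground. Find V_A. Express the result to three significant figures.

V_A ≈ 1.30 mV

Looking into the second stage from A: R3 + R4 = 5.850 kΩ appears in parallel with R2.
Effective lower resistance at A: R2 ‖ 5.850 = 4.983 kΩ.
So V_A = 7.34 × 0.1774 = 1.302 mV.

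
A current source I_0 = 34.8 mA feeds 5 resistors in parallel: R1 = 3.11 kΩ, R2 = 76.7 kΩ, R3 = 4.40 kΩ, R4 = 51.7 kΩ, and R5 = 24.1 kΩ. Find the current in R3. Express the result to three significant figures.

I ≈ 12.7 mA

ΣG = 1/3.11 + 1/76.7 + 1/4.40 + 1/51.7 + 1/24.1 = 0.6227.
Current divider: I(R3) = I_0 · G_k/ΣG = 34.8 × (0.2273/0.6227) = 34.8 × 0.3650 = 12.70 mA.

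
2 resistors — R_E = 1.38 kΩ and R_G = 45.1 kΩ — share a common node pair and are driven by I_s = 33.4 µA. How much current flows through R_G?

I ≈ 0.992 µA

For two parallel branches, I_k = I_s · (other R)/(sum of R).
I(R_G) = 33.4 × 1.38/(1.38 + 45.1) = 33.4 × 0.02969 = 0.9917 µA.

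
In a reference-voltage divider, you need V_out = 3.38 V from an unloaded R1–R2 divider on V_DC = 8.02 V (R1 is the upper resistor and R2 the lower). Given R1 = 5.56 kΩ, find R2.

R2 ≈ 4.05 kΩ

V_out/V_DC = R2/(R1+R2) = 0.4214.
Rearranging, R2 = R1·k/(1−k) = 5.56 × 0.7284 = 4.050 kΩ.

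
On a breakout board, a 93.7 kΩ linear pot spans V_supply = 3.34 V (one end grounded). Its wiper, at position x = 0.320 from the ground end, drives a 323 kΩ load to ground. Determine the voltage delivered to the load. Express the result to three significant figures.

V_out ≈ 1.01 V

The pot divides into 63.72 kΩ above the wiper and 29.98 kΩ below.
(x·R_p) ‖ R_L = 27.44 kΩ.
Then V_out = V_supply · 27.44/(63.72 + 27.44) = 1.005 V.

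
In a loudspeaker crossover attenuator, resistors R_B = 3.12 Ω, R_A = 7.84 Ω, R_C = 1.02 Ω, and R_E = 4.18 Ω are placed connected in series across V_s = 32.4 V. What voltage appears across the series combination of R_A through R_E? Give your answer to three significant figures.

V ≈ 26.1 V

Series total: ΣR = 3.12 + 7.84 + 1.02 + 4.18 = 16.16 Ω.
R_{R_A..R_E} = 7.84 + 1.02 + 4.18 = 13.04 Ω.
Voltage divider: V = V_s · (13.04 / 16.16) = 32.4 × 0.8069 = 26.14 V.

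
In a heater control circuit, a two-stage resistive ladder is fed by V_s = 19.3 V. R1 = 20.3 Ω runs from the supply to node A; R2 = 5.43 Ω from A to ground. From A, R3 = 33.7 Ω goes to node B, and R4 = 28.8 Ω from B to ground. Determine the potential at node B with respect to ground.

V_B ≈ 1.76 V

Node A sees R2 in parallel with the series input of stage 2, R3 + R4 = 62.50 Ω.
R2 ‖ (R3+R4) = 4.996 Ω.
First divider: V_A = V_s · 4.996/(20.3 + 4.996) = 3.812 V.
Then the unloaded second divider: V_B = V_A × R4/(R3+R4) = 3.812 × 0.4608 = 1.756 V.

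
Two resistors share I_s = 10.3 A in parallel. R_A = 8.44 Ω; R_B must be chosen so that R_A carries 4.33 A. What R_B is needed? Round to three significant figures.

Two-branch current divider: I_A = I_s · R_B/(R_A + R_B).
With f = 0.4204, R_B = R_A · f/(1−f) = 8.44 × 0.7253 = 6.121 Ω.

R_B ≈ 6.12 Ω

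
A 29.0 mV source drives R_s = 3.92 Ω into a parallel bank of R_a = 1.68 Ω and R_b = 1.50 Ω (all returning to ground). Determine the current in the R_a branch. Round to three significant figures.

Parallel bank: R_p = 1/(1/1.68 + 1/1.50) = 0.7925 Ω.
Node voltage V_A = V_CC · R_p/(R_s + R_p) = 29.0 × 0.1682 = 4.877 mV.
Branch current I = V_A/R_a = 4.877/1.68 = 2.903 mA.

I ≈ 2.90 mA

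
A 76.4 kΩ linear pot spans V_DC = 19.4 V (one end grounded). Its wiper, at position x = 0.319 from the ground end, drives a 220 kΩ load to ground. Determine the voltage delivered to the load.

V_out ≈ 5.75 V

The pot divides into 52.03 kΩ above the wiper and 24.37 kΩ below.
(x·R_p) ‖ R_L = 21.94 kΩ.
V_out = 19.4 × 21.94/(52.03 + 21.94) = 5.754 V.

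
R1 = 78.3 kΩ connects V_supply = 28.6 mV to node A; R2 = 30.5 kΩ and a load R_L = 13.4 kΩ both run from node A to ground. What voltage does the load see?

The load sits in parallel with R2, giving an effective lower resistance R2' = R2·R_L/(R2+R_L) = 9.310 kΩ.
Voltage divider with the loaded lower leg: V_out = 28.6 × 9.310/(78.3 + 9.310) = 28.6 × 0.1063 = 3.039 mV.
(Unloaded it would be 8.02 mV; the load pulls it down.)

V_out ≈ 3.04 mV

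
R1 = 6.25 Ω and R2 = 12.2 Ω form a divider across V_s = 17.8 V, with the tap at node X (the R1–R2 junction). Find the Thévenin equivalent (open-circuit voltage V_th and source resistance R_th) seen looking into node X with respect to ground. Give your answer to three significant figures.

V_th ≈ 11.8 V, R_th ≈ 4.13 Ω

V_th is the unloaded tap voltage: V_s · R2/(R1+R2) = 17.8 × 0.6612 = 11.77 V.
Zeroing V_s shorts the top of R1 to ground, so R_th = R1 ‖ R2 = 4.133 Ω.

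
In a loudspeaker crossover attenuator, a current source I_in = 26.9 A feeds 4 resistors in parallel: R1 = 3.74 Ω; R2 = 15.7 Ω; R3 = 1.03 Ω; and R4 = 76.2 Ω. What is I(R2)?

I ≈ 1.30 A

ΣG = 1/3.74 + 1/15.7 + 1/1.03 + 1/76.2 = 1.315.
R2 takes the fraction G_k/ΣG = 0.06369/1.315 = 0.04843, so I = 26.9 × 0.04843 = 1.303 A.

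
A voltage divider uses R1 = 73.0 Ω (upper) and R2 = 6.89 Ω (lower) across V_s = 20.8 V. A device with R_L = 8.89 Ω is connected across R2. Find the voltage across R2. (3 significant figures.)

R2 ‖ R_L = (6.89 × 8.89)/(6.89 + 8.89) = 3.882 Ω.
Now apply the divider: V_out = 20.8 × 0.05049 = 1.050 V.

V_out ≈ 1.05 V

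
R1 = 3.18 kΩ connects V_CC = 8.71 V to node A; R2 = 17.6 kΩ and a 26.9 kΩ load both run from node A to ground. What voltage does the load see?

V_out ≈ 6.71 V

First combine the lower leg with the load: R2 ‖ R_L = 10.64 kΩ.
Then V_out = V_CC · R2'/(R1 + R2') = 8.71 × 10.64/13.82 = 6.706 V.
(Unloaded it would be 7.38 V; the load pulls it down.)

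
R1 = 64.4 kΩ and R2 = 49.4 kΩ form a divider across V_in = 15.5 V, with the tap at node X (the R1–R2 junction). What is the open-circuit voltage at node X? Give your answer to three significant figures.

Open-circuit (no load on X): V_th = V_in · R2/(R1 + R2) = 15.5 × 49.4/(64.40 + 49.4) = 6.728 V.

V_th ≈ 6.73 V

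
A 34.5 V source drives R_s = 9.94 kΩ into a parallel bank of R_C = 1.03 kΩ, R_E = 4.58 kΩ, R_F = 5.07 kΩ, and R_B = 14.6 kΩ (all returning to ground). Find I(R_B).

I ≈ 0.153 mA

Equivalent of the parallel group: R_p = 0.6873 kΩ.
V_A = 34.5 × 0.6873/10.63 = 2.231 V.
Branch current I = V_A/R_B = 2.231/14.6 = 0.1528 mA.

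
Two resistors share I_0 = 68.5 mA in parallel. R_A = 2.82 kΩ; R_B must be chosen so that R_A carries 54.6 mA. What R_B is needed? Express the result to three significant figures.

R_B ≈ 11.1 kΩ

Two-branch current divider: I_A = I_0 · R_B/(R_A + R_B).
54.6/68.5 = R_B/(R_A + R_B) → R_B = R_A · (0.7971)/(1 − 0.7971) = 2.82 × 3.928 = 11.08 kΩ.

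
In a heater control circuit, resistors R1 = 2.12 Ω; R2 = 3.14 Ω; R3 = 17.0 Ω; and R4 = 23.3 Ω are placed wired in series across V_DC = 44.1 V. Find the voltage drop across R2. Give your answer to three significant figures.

ΣR = 2.12 + 3.14 + 17.0 + 23.3 = 45.56 Ω.
V = V_DC · R/ΣR = 44.1 × 0.06892 = 3.039 V.

V ≈ 3.04 V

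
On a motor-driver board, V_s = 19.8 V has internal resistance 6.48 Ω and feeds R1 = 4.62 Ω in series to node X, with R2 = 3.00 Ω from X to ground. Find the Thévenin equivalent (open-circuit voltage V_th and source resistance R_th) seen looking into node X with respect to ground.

R1' = 6.48 + 4.62 = 11.10 Ω (source resistance + R1).
V_th is the unloaded tap voltage: V_s · R2/(R1'+R2) = 19.8 × 0.2128 = 4.213 V.
Looking into X with the source shorted: R_th = R1'·R2/(R1'+R2) = 11.10 × 3.00/14.10 = 2.362 Ω.

V_th ≈ 4.21 V, R_th ≈ 2.36 Ω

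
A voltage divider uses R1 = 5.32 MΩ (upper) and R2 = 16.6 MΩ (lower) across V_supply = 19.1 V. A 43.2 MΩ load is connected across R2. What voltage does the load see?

V_out ≈ 13.2 V

First combine the lower leg with the load: R2 ‖ R_L = 11.99 MΩ.
Now apply the divider: V_out = 19.1 × 0.6927 = 13.23 V.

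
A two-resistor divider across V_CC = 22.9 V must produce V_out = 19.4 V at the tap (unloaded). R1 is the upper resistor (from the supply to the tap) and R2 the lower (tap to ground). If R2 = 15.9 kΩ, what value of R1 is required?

R1 ≈ 2.87 kΩ

V_out/V_CC = R2/(R1+R2) = 0.8472.
Rearranging, R1 = R2·(1−k)/k = 15.9 × 0.1804 = 2.869 kΩ.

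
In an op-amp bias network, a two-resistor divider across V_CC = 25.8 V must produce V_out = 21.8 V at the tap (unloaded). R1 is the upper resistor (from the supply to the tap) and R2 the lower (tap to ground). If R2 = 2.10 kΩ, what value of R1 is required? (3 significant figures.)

R1 ≈ 0.385 kΩ

V_out/V_CC = R2/(R1+R2) = 0.8450.
So R1 = R2 · (V_CC/V_out − 1) = 2.10 × (25.8/21.8 − 1) = 2.10 × 0.1835 = 0.3853 kΩ.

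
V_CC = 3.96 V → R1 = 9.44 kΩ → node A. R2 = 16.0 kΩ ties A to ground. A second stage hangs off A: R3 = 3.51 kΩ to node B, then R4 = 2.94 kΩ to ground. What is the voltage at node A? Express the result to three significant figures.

V_A ≈ 1.30 V

The second stage (R3 + R4 = 6.450 kΩ) loads node A in parallel with R2.
Effective lower resistance at A: R2 ‖ 6.450 = 4.597 kΩ.
V_A = 3.96 × 4.597/(9.44 + 4.597) = 1.297 V.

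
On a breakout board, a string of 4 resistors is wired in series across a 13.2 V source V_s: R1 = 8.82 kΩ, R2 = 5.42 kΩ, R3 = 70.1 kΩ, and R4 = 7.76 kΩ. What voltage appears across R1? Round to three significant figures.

ΣR = 8.82 + 5.42 + 70.1 + 7.76 = 92.10 kΩ.
Voltage divider: V = V_s · (8.820 / 92.10) = 13.2 × 0.09577 = 1.264 V.

V ≈ 1.26 V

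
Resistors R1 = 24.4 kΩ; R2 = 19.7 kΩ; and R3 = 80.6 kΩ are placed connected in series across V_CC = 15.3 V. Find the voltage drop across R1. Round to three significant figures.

V ≈ 2.99 V

Series total: ΣR = 24.4 + 19.7 + 80.6 = 124.7 kΩ.
Voltage divider: V = V_CC · (24.40 / 124.7) = 15.3 × 0.1957 = 2.994 V.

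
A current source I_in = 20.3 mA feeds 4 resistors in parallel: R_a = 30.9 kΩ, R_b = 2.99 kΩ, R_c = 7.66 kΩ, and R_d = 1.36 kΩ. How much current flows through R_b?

ΣG = 1/30.9 + 1/2.99 + 1/7.66 + 1/1.36 = 1.233.
By the current-divider rule, I = I_in · G_k/ΣG = 20.3 × 0.2713 = 5.508 mA.

I ≈ 5.51 mA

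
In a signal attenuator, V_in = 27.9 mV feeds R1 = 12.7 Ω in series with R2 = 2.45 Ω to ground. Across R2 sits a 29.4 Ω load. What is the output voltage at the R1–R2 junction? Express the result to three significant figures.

V_out ≈ 4.22 mV

First combine the lower leg with the load: R2 ‖ R_L = 2.262 Ω.
Voltage divider with the loaded lower leg: V_out = 27.9 × 2.262/(12.7 + 2.262) = 27.9 × 0.1512 = 4.217 mV.
(Unloaded it would be 4.51 mV; the load pulls it down.)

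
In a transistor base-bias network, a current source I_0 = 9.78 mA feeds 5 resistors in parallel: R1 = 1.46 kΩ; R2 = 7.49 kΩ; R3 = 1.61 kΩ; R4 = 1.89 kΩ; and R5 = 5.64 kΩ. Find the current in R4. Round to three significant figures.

I ≈ 2.41 mA

ΣG = 1/1.46 + 1/7.49 + 1/1.61 + 1/1.89 + 1/5.64 = 2.146.
Current divider: I(R4) = I_0 · G_k/ΣG = 9.78 × (0.5291/2.146) = 9.78 × 0.2466 = 2.411 mA.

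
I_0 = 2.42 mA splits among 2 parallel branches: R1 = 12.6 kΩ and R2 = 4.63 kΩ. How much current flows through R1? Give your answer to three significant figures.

I ≈ 0.650 mA

Two-branch current divider: I_k = I_0 · R_other/(R_1 + R_2).
So I = 2.42 × 4.63/17.23 = 0.6503 mA.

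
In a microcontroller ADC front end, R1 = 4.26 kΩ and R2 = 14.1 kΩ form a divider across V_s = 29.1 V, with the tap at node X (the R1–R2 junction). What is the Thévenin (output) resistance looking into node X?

Looking into X with the source shorted: R_th = R1·R2/(R1+R2) = 4.260 × 14.1/18.36 = 3.272 kΩ.

R_th ≈ 3.27 kΩ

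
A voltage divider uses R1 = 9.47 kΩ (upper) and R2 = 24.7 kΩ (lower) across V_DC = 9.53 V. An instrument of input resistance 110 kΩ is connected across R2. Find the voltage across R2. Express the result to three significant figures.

First combine the lower leg with the load: R2 ‖ R_L = 20.17 kΩ.
Then V_out = V_DC · R2'/(R1 + R2') = 9.53 × 20.17/29.64 = 6.485 V.
(Unloaded it would be 6.89 V; the load pulls it down.)

V_out ≈ 6.49 V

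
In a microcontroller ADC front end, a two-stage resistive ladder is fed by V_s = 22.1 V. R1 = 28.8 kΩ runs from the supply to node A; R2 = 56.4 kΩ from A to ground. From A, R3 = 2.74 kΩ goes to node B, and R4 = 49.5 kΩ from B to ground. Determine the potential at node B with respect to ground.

Node A sees R2 in parallel with the series input of stage 2, R3 + R4 = 52.24 kΩ.
R2 ‖ (R3+R4) = 27.12 kΩ.
So V_A = 22.1 × 0.4850 = 10.72 V.
Stage 2 is unloaded, so V_B = V_A · R4/(R3+R4) = 10.72 × 49.5/52.24 = 10.16 V.

V_B ≈ 10.2 V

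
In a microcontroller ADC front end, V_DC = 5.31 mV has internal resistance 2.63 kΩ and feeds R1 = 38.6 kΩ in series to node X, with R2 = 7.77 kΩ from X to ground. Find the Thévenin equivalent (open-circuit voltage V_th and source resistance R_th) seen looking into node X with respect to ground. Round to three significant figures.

V_th ≈ 0.842 mV, R_th ≈ 6.54 kΩ

R1' = 2.63 + 38.6 = 41.23 kΩ (source resistance + R1).
V_th is the unloaded tap voltage: V_DC · R2/(R1'+R2) = 5.31 × 0.1586 = 0.8420 mV.
Looking into X with the source shorted: R_th = R1'·R2/(R1'+R2) = 41.23 × 7.77/49.00 = 6.538 kΩ.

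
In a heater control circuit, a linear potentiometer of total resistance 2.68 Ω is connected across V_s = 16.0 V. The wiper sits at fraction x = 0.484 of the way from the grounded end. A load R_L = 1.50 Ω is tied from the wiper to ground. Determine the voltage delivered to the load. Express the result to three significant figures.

Lower segment x·R_p = 1.297 Ω; upper segment (1−x)·R_p = 1.383 Ω.
Lower segment in parallel with the load: 1.297 ‖ 1.50 = 0.6956 Ω.
Then V_out = V_s · 0.6956/(1.383 + 0.6956) = 5.355 V.

V_out ≈ 5.35 V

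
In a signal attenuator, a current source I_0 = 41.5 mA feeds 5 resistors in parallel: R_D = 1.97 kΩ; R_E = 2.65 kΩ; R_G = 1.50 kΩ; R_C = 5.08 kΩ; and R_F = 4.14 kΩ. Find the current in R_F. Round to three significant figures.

Total conductance ΣG = 1/1.97 + 1/2.65 + 1/1.50 + 1/5.08 + 1/4.14 = 1.990 (units of 1/kΩ).
R_F takes the fraction G_k/ΣG = 0.2415/1.990 = 0.1214, so I = 41.5 × 0.1214 = 5.037 mA.

I ≈ 5.04 mA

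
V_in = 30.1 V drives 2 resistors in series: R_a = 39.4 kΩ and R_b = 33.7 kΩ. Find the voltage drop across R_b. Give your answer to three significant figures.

Total series resistance ΣR = 39.4 + 33.7 = 73.10 kΩ.
V = V_in · R/ΣR = 30.1 × 0.4610 = 13.88 V.

V ≈ 13.9 V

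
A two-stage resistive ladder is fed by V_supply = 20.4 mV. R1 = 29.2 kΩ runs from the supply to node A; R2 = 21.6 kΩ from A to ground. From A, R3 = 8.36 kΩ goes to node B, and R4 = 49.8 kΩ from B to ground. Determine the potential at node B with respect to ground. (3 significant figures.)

V_B ≈ 6.12 mV

The second stage (R3 + R4 = 58.16 kΩ) loads node A in parallel with R2.
R2 ‖ (R3+R4) = 15.75 kΩ.
So V_A = 20.4 × 0.3504 = 7.148 mV.
Then the unloaded second divider: V_B = V_A × R4/(R3+R4) = 7.148 × 0.8563 = 6.121 mV.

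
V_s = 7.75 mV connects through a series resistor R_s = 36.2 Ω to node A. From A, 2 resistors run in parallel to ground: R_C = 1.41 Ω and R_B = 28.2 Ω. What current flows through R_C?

Combine the parallel branches: R_p = (1/1.41 + 1/28.2)⁻¹ = 1.343 Ω.
Node voltage V_A = V_s · R_p/(R_s + R_p) = 7.75 × 0.03577 = 0.2772 mV.
I(R_C) = V_A / R_C = 0.2772/1.41 = 0.1966 mA.

I ≈ 0.197 mA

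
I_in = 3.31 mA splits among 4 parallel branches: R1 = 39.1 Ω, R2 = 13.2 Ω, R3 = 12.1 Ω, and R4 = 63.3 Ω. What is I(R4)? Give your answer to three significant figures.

I ≈ 0.262 mA

ΣG = 1/39.1 + 1/13.2 + 1/12.1 + 1/63.3 = 0.1998.
Current divider: I(R4) = I_in · G_k/ΣG = 3.31 × (0.01580/0.1998) = 3.31 × 0.07908 = 0.2617 mA.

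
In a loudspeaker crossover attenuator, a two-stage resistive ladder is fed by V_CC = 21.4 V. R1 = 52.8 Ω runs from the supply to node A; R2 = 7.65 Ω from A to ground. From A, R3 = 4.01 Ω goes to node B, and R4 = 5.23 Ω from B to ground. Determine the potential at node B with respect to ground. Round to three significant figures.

V_B ≈ 0.890 V

Looking into the second stage from A: R3 + R4 = 9.240 Ω appears in parallel with R2.
Effective lower resistance at A: R2 ‖ 9.240 = 4.185 Ω.
So V_A = 21.4 × 0.07344 = 1.572 V.
V_B = V_A × 0.5660 = 0.8896 V.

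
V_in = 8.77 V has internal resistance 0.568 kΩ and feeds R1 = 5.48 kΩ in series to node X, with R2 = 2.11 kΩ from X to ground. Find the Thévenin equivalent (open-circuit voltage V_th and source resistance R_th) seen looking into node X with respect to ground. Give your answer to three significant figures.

V_th ≈ 2.27 V, R_th ≈ 1.56 kΩ

R1' = 0.568 + 5.48 = 6.048 kΩ (source resistance + R1).
With X open, the divider is unloaded: V_th = 8.77 × 2.11/8.158 = 2.268 V.
Looking into X with the source shorted: R_th = R1'·R2/(R1'+R2) = 6.048 × 2.11/8.158 = 1.564 kΩ.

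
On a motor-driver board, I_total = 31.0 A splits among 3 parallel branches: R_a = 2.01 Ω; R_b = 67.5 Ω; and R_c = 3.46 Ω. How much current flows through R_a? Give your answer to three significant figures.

Total conductance ΣG = 1/2.01 + 1/67.5 + 1/3.46 = 0.8013 (units of 1/Ω).
Current divider: I(R_a) = I_total · G_k/ΣG = 31.0 × (0.4975/0.8013) = 31.0 × 0.6208 = 19.25 A.

I ≈ 19.2 A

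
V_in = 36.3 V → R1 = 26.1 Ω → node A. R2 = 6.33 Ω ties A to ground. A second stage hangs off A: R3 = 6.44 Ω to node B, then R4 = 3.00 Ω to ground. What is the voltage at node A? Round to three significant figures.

V_A ≈ 4.60 V

The second stage (R3 + R4 = 9.440 Ω) loads node A in parallel with R2.
Effective lower resistance at A: R2 ‖ 9.440 = 3.789 Ω.
So V_A = 36.3 × 0.1268 = 4.602 V.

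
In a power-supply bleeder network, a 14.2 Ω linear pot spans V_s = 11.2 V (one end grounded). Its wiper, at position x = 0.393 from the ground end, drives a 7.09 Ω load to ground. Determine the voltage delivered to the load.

Lower segment x·R_p = 5.581 Ω; upper segment (1−x)·R_p = 8.619 Ω.
Lower segment in parallel with the load: 5.581 ‖ 7.09 = 3.123 Ω.
Loaded-divider output: V_out = 11.2 × 0.2659 = 2.979 V.

V_out ≈ 2.98 V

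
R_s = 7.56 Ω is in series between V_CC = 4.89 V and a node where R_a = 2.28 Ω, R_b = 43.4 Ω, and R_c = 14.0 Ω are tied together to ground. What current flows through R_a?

Parallel bank: R_p = 1/(1/2.28 + 1/43.4 + 1/14.0) = 1.876 Ω.
V_A = 4.89 × 1.876/9.436 = 0.9722 V.
I(R_a) = V_A / R_a = 0.9722/2.28 = 0.4264 A.

I ≈ 0.426 A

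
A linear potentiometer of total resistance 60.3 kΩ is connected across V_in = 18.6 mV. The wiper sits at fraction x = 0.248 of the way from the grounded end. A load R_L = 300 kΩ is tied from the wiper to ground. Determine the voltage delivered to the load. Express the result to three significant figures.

The pot divides into 45.35 kΩ above the wiper and 14.95 kΩ below.
Lower segment in parallel with the load: 14.95 ‖ 300 = 14.24 kΩ.
Then V_out = V_in · 14.24/(45.35 + 14.24) = 4.446 mV.
(Unloaded: V_out = x·V_in = 4.61 mV.)

V_out ≈ 4.45 mV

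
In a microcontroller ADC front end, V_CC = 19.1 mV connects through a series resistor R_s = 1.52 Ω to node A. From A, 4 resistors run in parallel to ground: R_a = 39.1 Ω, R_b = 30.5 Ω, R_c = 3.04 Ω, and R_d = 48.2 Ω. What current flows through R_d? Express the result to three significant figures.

Combine the parallel branches: R_p = (1/39.1 + 1/30.5 + 1/3.04 + 1/48.2)⁻¹ = 2.451 Ω.
V_A by voltage divider: V_A = 19.1 × 2.451/(1.52 + 2.451) = 11.79 mV.
I(R_d) = V_A / R_d = 11.79/48.2 = 0.2446 mA.

I ≈ 0.245 mA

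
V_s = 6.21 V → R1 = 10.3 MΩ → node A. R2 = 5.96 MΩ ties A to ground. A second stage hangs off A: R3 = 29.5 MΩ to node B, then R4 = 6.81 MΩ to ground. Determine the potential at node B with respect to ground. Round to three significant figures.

V_B ≈ 0.387 V

Looking into the second stage from A: R3 + R4 = 36.31 MΩ appears in parallel with R2.
R2 ‖ (R3+R4) = 5.120 MΩ.
First divider: V_A = V_s · 5.120/(10.3 + 5.120) = 2.062 V.
Stage 2 is unloaded, so V_B = V_A · R4/(R3+R4) = 2.062 × 6.81/36.31 = 0.3867 V.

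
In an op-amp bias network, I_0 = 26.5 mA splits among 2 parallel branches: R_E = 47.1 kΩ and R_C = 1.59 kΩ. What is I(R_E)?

I ≈ 0.865 mA

For two parallel branches, I_k = I_0 · (other R)/(sum of R).
I(R_E) = 26.5 × 1.59/(47.1 + 1.59) = 26.5 × 0.03266 = 0.8654 mA.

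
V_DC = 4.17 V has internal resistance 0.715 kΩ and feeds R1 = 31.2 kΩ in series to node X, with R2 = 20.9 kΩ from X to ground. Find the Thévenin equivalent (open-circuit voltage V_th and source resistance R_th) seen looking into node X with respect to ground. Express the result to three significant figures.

V_th ≈ 1.65 V, R_th ≈ 12.6 kΩ

R1' = 0.715 + 31.2 = 31.91 kΩ (source resistance + R1).
Open-circuit (no load on X): V_th = V_DC · R2/(R1' + R2) = 4.17 × 20.9/(31.91 + 20.9) = 1.650 V.
Zeroing V_DC shorts the top of R1' to ground, so R_th = R1' ‖ R2 = 12.63 kΩ.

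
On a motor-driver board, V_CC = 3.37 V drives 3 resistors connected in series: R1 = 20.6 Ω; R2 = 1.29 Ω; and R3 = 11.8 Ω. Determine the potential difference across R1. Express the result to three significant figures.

ΣR = 20.6 + 1.29 + 11.8 = 33.69 Ω.
V = V_CC · R/ΣR = 3.37 × 0.6115 = 2.061 V.

V ≈ 2.06 V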